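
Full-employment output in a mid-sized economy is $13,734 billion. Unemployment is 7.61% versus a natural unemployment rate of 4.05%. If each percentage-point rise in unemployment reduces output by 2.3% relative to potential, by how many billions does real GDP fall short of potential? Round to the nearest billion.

Output gap = -2.3 × (7.61 - 4.05) = -2.3 × 3.56 = -8.188%.
Actual GDP ≈ 13734 × 0.91812 ≈ 12609 billion, so the shortfall is 13734 - 12609 = 1125 billion.

$1,125 billion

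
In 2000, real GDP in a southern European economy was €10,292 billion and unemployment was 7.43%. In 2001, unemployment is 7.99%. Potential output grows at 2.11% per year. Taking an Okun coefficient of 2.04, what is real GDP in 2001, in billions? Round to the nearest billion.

€10,392 billion

Δu = 7.99 - 7.43 = 0.56 points.
Okun's law (growth form): g_Y = g_Y* - β × Δu = 2.11 - 2.04 × (0.56) = 2.11 - 1.1424 = 0.9676%.
Real GDP in the next year = 10292 × (1 + 0.9676/100) = 10292 × 1.009676 ≈ 10392 billion.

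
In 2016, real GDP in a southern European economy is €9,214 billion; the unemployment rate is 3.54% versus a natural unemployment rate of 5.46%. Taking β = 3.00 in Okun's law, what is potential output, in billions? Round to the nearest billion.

Unemployment gap = 3.54 - 5.46 = -1.92 points, so output gap = -3 × (-1.92) = 5.76%.
Since Y = Y* × (1 + gap/100), Y* = 9214/1.0576 ≈ 8712 billion.

€8,712 billion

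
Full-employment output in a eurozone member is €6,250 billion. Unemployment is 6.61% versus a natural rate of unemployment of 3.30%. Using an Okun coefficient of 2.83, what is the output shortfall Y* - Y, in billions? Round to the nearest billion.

Output gap = -2.83 × (6.61 - 3.3) = -2.83 × 3.31 = -9.3673%.
Actual GDP ≈ 6250 × 0.906327 ≈ 5665 billion, so the shortfall is 6250 - 5665 = 585 billion.

€585 billion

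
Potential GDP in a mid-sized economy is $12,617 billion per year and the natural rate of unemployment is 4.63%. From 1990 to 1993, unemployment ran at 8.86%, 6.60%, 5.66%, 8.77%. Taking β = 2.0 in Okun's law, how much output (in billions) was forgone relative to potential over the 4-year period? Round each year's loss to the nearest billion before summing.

Year 1990: gap = -2.0 × (8.86 - 4.63) = -8.46%, loss ≈ 12617 × 8.46/100 ≈ 1067.
Year 1991: gap = -2.0 × (6.6 - 4.63) = -3.94%, loss ≈ 12617 × 3.94/100 ≈ 497.
Year 1992: gap = -2.0 × (5.66 - 4.63) = -2.06%, loss ≈ 12617 × 2.06/100 ≈ 260.
Year 1993: gap = -2.0 × (8.77 - 4.63) = -8.28%, loss ≈ 12617 × 8.28/100 ≈ 1045.
Total lost output = 1067 + 497 + 260 + 1045 = 2869 billion.

$2,869 billion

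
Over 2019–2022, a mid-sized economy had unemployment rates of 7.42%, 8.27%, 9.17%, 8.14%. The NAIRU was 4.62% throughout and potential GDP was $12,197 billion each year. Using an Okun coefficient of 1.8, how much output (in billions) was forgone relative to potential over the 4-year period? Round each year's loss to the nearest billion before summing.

$3,188 billion

Year 2019: gap = -1.8 × (7.42 - 4.62) = -5.04%, loss ≈ 12197 × 5.04/100 ≈ 615.
Year 2020: gap = -1.8 × (8.27 - 4.62) = -6.57%, loss ≈ 12197 × 6.57/100 ≈ 801.
Year 2021: gap = -1.8 × (9.17 - 4.62) = -8.19%, loss ≈ 12197 × 8.19/100 ≈ 999.
Year 2022: gap = -1.8 × (8.14 - 4.62) = -6.336%, loss ≈ 12197 × 6.336/100 ≈ 773.
Total lost output = 615 + 801 + 999 + 773 = 3188 billion.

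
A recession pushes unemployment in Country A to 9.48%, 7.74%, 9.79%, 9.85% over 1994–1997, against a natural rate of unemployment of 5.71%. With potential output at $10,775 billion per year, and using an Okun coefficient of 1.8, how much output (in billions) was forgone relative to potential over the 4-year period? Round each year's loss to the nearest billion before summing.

Year 1994: gap = -1.8 × (9.48 - 5.71) = -6.786%, loss ≈ 10775 × 6.786/100 ≈ 731.
Year 1995: gap = -1.8 × (7.74 - 5.71) = -3.654%, loss ≈ 10775 × 3.654/100 ≈ 394.
Year 1996: gap = -1.8 × (9.79 - 5.71) = -7.344%, loss ≈ 10775 × 7.344/100 ≈ 791.
Year 1997: gap = -1.8 × (9.85 - 5.71) = -7.452%, loss ≈ 10775 × 7.452/100 ≈ 803.
Total lost output = 731 + 394 + 791 + 803 = 2719 billion.

$2,719 billion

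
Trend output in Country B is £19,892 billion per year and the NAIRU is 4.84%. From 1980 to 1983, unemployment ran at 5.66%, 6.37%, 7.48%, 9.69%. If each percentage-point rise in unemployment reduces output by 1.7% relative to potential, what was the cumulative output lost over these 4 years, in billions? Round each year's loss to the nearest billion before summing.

Year 1980: gap = -1.7 × (5.66 - 4.84) = -1.394%, loss ≈ 19892 × 1.394/100 ≈ 277.
Year 1981: gap = -1.7 × (6.37 - 4.84) = -2.601%, loss ≈ 19892 × 2.601/100 ≈ 517.
Year 1982: gap = -1.7 × (7.48 - 4.84) = -4.488%, loss ≈ 19892 × 4.488/100 ≈ 893.
Year 1983: gap = -1.7 × (9.69 - 4.84) = -8.245%, loss ≈ 19892 × 8.245/100 ≈ 1640.
Total lost output = 277 + 517 + 893 + 1640 = 3327 billion.

£3,327 billion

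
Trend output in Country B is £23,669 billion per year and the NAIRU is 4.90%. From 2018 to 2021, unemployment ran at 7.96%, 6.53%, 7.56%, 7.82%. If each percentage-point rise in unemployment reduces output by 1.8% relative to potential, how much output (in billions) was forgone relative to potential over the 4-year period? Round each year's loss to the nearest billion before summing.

£4,375 billion

Year 2018: gap = -1.8 × (7.96 - 4.9) = -5.508%, loss ≈ 23669 × 5.508/100 ≈ 1304.
Year 2019: gap = -1.8 × (6.53 - 4.9) = -2.934%, loss ≈ 23669 × 2.934/100 ≈ 694.
Year 2020: gap = -1.8 × (7.56 - 4.9) = -4.788%, loss ≈ 23669 × 4.788/100 ≈ 1133.
Year 2021: gap = -1.8 × (7.82 - 4.9) = -5.256%, loss ≈ 23669 × 5.256/100 ≈ 1244.
Total lost output = 1304 + 694 + 1133 + 1244 = 4375 billion.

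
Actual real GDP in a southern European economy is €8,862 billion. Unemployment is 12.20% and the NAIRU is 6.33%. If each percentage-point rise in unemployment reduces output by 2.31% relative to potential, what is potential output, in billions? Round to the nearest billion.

Unemployment gap = 12.2 - 6.33 = 5.87 points, so output gap = -2.31 × 5.87 = -13.5597%.
Since Y = Y* × (1 + gap/100), Y* = 8862/0.864403 ≈ 10252 billion.

€10,252 billion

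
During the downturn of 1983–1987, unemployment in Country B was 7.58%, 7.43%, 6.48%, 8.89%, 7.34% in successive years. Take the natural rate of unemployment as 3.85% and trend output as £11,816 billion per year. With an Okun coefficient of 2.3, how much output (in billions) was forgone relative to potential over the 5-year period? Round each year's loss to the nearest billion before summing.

Year 1983: gap = -2.3 × (7.58 - 3.85) = -8.579%, loss ≈ 11816 × 8.579/100 ≈ 1014.
Year 1984: gap = -2.3 × (7.43 - 3.85) = -8.234%, loss ≈ 11816 × 8.234/100 ≈ 973.
Year 1985: gap = -2.3 × (6.48 - 3.85) = -6.049%, loss ≈ 11816 × 6.049/100 ≈ 715.
Year 1986: gap = -2.3 × (8.89 - 3.85) = -11.592%, loss ≈ 11816 × 11.592/100 ≈ 1370.
Year 1987: gap = -2.3 × (7.34 - 3.85) = -8.027%, loss ≈ 11816 × 8.027/100 ≈ 948.
Total lost output = 1014 + 973 + 715 + 1370 + 948 = 5020 billion.

£5,020 billion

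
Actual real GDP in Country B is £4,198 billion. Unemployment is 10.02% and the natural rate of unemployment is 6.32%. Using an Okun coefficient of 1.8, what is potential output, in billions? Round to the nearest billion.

£4,498 billion

Unemployment gap = 10.02 - 6.32 = 3.7 points, so output gap = -1.8 × 3.7 = -6.66%.
Since Y = Y* × (1 + gap/100), Y* = 4198/0.9334 ≈ 4498 billion.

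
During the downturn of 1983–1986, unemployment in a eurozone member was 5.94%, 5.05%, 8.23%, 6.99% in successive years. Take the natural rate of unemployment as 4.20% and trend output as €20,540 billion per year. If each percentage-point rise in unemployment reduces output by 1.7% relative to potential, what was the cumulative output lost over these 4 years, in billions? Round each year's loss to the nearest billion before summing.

Year 1983: gap = -1.7 × (5.94 - 4.2) = -2.958%, loss ≈ 20540 × 2.958/100 ≈ 608.
Year 1984: gap = -1.7 × (5.05 - 4.2) = -1.445%, loss ≈ 20540 × 1.445/100 ≈ 297.
Year 1985: gap = -1.7 × (8.23 - 4.2) = -6.851%, loss ≈ 20540 × 6.851/100 ≈ 1407.
Year 1986: gap = -1.7 × (6.99 - 4.2) = -4.743%, loss ≈ 20540 × 4.743/100 ≈ 974.
Total lost output = 608 + 297 + 1407 + 974 = 3286 billion.

€3,286 billion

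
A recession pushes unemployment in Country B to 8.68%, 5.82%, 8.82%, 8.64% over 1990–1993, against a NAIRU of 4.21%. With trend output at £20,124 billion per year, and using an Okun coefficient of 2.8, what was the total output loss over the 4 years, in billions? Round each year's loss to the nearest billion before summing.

Year 1990: gap = -2.8 × (8.68 - 4.21) = -12.516%, loss ≈ 20124 × 12.516/100 ≈ 2519.
Year 1991: gap = -2.8 × (5.82 - 4.21) = -4.508%, loss ≈ 20124 × 4.508/100 ≈ 907.
Year 1992: gap = -2.8 × (8.82 - 4.21) = -12.908%, loss ≈ 20124 × 12.908/100 ≈ 2598.
Year 1993: gap = -2.8 × (8.64 - 4.21) = -12.404%, loss ≈ 20124 × 12.404/100 ≈ 2496.
Total lost output = 2519 + 907 + 2598 + 2496 = 8520 billion.

£8,520 billion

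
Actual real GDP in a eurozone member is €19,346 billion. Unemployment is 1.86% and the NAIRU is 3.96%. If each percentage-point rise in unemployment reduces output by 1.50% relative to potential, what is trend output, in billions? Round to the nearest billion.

Unemployment gap = 1.86 - 3.96 = -2.1 points, so output gap = -1.5 × (-2.1) = 3.15%.
Since Y = Y* × (1 + gap/100), Y* = 19346/1.0315 ≈ 18755 billion.

€18,755 billion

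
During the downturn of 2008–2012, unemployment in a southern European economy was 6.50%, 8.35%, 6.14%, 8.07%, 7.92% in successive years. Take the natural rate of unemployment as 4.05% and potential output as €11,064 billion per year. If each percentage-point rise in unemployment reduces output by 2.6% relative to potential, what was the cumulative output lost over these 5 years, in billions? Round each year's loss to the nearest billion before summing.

€4,812 billion

Year 2008: gap = -2.6 × (6.5 - 4.05) = -6.37%, loss ≈ 11064 × 6.37/100 ≈ 705.
Year 2009: gap = -2.6 × (8.35 - 4.05) = -11.18%, loss ≈ 11064 × 11.18/100 ≈ 1237.
Year 2010: gap = -2.6 × (6.14 - 4.05) = -5.434%, loss ≈ 11064 × 5.434/100 ≈ 601.
Year 2011: gap = -2.6 × (8.07 - 4.05) = -10.452%, loss ≈ 11064 × 10.452/100 ≈ 1156.
Year 2012: gap = -2.6 × (7.92 - 4.05) = -10.062%, loss ≈ 11064 × 10.062/100 ≈ 1113.
Total lost output = 705 + 1237 + 601 + 1156 + 1113 = 4812 billion.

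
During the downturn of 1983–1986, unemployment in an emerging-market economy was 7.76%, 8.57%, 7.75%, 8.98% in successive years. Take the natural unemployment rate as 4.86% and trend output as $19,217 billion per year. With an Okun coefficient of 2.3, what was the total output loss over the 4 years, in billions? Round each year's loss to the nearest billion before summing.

Year 1983: gap = -2.3 × (7.76 - 4.86) = -6.67%, loss ≈ 19217 × 6.67/100 ≈ 1282.
Year 1984: gap = -2.3 × (8.57 - 4.86) = -8.533%, loss ≈ 19217 × 8.533/100 ≈ 1640.
Year 1985: gap = -2.3 × (7.75 - 4.86) = -6.647%, loss ≈ 19217 × 6.647/100 ≈ 1277.
Year 1986: gap = -2.3 × (8.98 - 4.86) = -9.476%, loss ≈ 19217 × 9.476/100 ≈ 1821.
Total lost output = 1282 + 1640 + 1277 + 1821 = 6020 billion.

$6,020 billion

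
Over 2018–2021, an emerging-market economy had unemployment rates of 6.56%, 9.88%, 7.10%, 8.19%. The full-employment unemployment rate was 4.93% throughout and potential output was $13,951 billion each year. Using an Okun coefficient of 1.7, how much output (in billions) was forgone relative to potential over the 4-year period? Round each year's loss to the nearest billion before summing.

Year 2018: gap = -1.7 × (6.56 - 4.93) = -2.771%, loss ≈ 13951 × 2.771/100 ≈ 387.
Year 2019: gap = -1.7 × (9.88 - 4.93) = -8.415%, loss ≈ 13951 × 8.415/100 ≈ 1174.
Year 2020: gap = -1.7 × (7.1 - 4.93) = -3.689%, loss ≈ 13951 × 3.689/100 ≈ 515.
Year 2021: gap = -1.7 × (8.19 - 4.93) = -5.542%, loss ≈ 13951 × 5.542/100 ≈ 773.
Total lost output = 387 + 1174 + 515 + 773 = 2849 billion.

$2,849 billion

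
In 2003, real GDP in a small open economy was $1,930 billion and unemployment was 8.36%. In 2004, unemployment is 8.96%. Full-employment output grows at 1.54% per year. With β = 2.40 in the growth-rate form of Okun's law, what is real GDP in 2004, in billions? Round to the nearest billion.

$1,932 billion

Δu = 8.96 - 8.36 = 0.6 points.
Okun's law (growth form): g_Y = g_Y* - β × Δu = 1.54 - 2.40 × (0.60) = 1.54 - 1.44 = 0.1%.
Real GDP in the next year = 1930 × (1 + 0.1/100) = 1930 × 1.001 ≈ 1932 billion.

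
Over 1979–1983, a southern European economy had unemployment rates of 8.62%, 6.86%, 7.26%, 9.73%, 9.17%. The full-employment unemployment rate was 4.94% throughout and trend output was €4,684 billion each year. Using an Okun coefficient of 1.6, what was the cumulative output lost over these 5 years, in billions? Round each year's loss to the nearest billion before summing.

€1,270 billion

Year 1979: gap = -1.6 × (8.62 - 4.94) = -5.888%, loss ≈ 4684 × 5.888/100 ≈ 276.
Year 1980: gap = -1.6 × (6.86 - 4.94) = -3.072%, loss ≈ 4684 × 3.072/100 ≈ 144.
Year 1981: gap = -1.6 × (7.26 - 4.94) = -3.712%, loss ≈ 4684 × 3.712/100 ≈ 174.
Year 1982: gap = -1.6 × (9.73 - 4.94) = -7.664%, loss ≈ 4684 × 7.664/100 ≈ 359.
Year 1983: gap = -1.6 × (9.17 - 4.94) = -6.768%, loss ≈ 4684 × 6.768/100 ≈ 317.
Total lost output = 276 + 144 + 174 + 359 + 317 = 1270 billion.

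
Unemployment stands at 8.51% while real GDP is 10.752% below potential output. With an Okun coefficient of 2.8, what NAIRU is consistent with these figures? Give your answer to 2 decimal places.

From Okun's law, u - u* = -(output gap)/β = -(-10.752)/2.8 = 3.84 points.
So u* = 8.51 - 3.84 = 4.67%.

4.67%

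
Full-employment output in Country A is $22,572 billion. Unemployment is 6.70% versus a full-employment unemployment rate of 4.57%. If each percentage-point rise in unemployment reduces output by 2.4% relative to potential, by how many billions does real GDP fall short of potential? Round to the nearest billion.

Output gap = -2.4 × (6.7 - 4.57) = -2.4 × 2.13 = -5.112%.
Actual GDP ≈ 22572 × 0.94888 ≈ 21418 billion, so the shortfall is 22572 - 21418 = 1154 billion.

$1,154 billion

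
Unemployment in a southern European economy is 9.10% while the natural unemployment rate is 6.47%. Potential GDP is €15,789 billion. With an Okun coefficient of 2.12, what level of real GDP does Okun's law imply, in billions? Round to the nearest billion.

Unemployment gap = 9.1 - 6.47 = 2.63 points, so the output gap is -2.12 × 2.63 = -5.5756%.
Actual GDP = 15789 × (1 - 5.5756/100) = 15789 × 0.944244 ≈ 14909 billion.

€14,909 billion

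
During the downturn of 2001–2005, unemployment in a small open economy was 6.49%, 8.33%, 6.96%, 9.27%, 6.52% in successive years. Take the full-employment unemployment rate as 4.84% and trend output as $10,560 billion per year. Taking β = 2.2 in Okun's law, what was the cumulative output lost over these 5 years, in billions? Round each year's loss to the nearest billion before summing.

Year 2001: gap = -2.2 × (6.49 - 4.84) = -3.63%, loss ≈ 10560 × 3.63/100 ≈ 383.
Year 2002: gap = -2.2 × (8.33 - 4.84) = -7.678%, loss ≈ 10560 × 7.678/100 ≈ 811.
Year 2003: gap = -2.2 × (6.96 - 4.84) = -4.664%, loss ≈ 10560 × 4.664/100 ≈ 493.
Year 2004: gap = -2.2 × (9.27 - 4.84) = -9.746%, loss ≈ 10560 × 9.746/100 ≈ 1029.
Year 2005: gap = -2.2 × (6.52 - 4.84) = -3.696%, loss ≈ 10560 × 3.696/100 ≈ 390.
Total lost output = 383 + 811 + 493 + 1029 + 390 = 3106 billion.

$3,106 billion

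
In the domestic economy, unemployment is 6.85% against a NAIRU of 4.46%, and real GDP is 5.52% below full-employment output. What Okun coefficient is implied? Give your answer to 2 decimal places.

β ≈ 2.31

Okun's law: output gap = -β × (u - u*).
-5.52 = -β × (6.85 - 4.46) = -β × 2.39, so β = 5.52/2.39 = 2.31.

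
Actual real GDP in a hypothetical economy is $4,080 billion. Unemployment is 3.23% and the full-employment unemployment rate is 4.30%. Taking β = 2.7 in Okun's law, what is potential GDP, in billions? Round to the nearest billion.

Unemployment gap = 3.23 - 4.3 = -1.07 points, so output gap = -2.7 × (-1.07) = 2.889%.
Since Y = Y* × (1 + gap/100), Y* = 4080/1.02889 ≈ 3965 billion.

$3,965 billion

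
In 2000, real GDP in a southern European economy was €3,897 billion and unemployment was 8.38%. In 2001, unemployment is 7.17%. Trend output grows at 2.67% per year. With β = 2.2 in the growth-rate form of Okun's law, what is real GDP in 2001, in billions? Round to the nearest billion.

€4,105 billion

Δu = 7.17 - 8.38 = -1.21 points.
Okun's law (growth form): g_Y = g_Y* - β × Δu = 2.67 - 2.2 × (-1.21) = 2.67 + 2.662 = 5.332%.
Real GDP in the next year = 3897 × (1 + 5.332/100) = 3897 × 1.05332 ≈ 4105 billion.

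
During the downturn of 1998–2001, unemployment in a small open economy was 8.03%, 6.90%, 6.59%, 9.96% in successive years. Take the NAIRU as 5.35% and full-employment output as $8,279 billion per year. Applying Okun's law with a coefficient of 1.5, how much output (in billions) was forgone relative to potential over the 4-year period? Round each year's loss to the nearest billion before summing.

Year 1998: gap = -1.5 × (8.03 - 5.35) = -4.02%, loss ≈ 8279 × 4.02/100 ≈ 333.
Year 1999: gap = -1.5 × (6.9 - 5.35) = -2.325%, loss ≈ 8279 × 2.325/100 ≈ 192.
Year 2000: gap = -1.5 × (6.59 - 5.35) = -1.86%, loss ≈ 8279 × 1.86/100 ≈ 154.
Year 2001: gap = -1.5 × (9.96 - 5.35) = -6.915%, loss ≈ 8279 × 6.915/100 ≈ 572.
Total lost output = 333 + 192 + 154 + 572 = 1251 billion.

$1,251 billion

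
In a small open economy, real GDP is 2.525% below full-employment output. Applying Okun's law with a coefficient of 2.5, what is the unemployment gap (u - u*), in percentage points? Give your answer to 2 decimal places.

Okun's law: output gap = -β × (u - u*), so u - u* = -(output gap)/β.
u - u* = -(-2.525)/2.5 = 1.01 percentage points.

1.01 percentage points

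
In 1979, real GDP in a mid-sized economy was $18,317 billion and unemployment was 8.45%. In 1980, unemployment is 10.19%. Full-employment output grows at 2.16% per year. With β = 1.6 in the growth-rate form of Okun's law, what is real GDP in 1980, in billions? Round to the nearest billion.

Δu = 10.19 - 8.45 = 1.74 points.
Okun's law (growth form): g_Y = g_Y* - β × Δu = 2.16 - 1.6 × (1.74) = 2.16 - 2.784 = -0.624%.
Real GDP in the next year = 18317 × (1 - 0.624/100) = 18317 × 0.99376 ≈ 18203 billion.

$18,203 billion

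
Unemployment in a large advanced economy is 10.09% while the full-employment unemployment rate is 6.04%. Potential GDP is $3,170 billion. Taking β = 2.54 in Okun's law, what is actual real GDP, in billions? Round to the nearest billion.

Unemployment gap = 10.09 - 6.04 = 4.05 points, so the output gap is -2.54 × 4.05 = -10.287%.
Actual GDP = 3170 × (1 - 10.287/100) = 3170 × 0.89713 ≈ 2844 billion.

$2,844 billion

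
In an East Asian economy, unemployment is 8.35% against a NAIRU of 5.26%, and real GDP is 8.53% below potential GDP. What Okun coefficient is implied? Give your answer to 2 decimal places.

Okun's law: output gap = -β × (u - u*).
-8.53 = -β × (8.35 - 5.26) = -β × 3.09, so β = 8.53/3.09 = 2.76.

β ≈ 2.76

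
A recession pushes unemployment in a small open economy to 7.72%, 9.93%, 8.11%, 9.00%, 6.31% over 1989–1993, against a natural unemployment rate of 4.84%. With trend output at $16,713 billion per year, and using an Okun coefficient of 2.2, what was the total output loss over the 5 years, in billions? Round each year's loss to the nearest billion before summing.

Year 1989: gap = -2.2 × (7.72 - 4.84) = -6.336%, loss ≈ 16713 × 6.336/100 ≈ 1059.
Year 1990: gap = -2.2 × (9.93 - 4.84) = -11.198%, loss ≈ 16713 × 11.198/100 ≈ 1872.
Year 1991: gap = -2.2 × (8.11 - 4.84) = -7.194%, loss ≈ 16713 × 7.194/100 ≈ 1202.
Year 1992: gap = -2.2 × (9 - 4.84) = -9.152%, loss ≈ 16713 × 9.152/100 ≈ 1530.
Year 1993: gap = -2.2 × (6.31 - 4.84) = -3.234%, loss ≈ 16713 × 3.234/100 ≈ 540.
Total lost output = 1059 + 1872 + 1202 + 1530 + 540 = 6203 billion.

$6,203 billion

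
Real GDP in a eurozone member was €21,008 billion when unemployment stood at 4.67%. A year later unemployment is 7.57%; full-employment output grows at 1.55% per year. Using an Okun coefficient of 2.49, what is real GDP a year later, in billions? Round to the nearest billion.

€19,817 billion

Δu = 7.57 - 4.67 = 2.9 points.
Okun's law (growth form): g_Y = g_Y* - β × Δu = 1.55 - 2.49 × (2.90) = 1.55 - 7.221 = -5.671%.
Real GDP in the next year = 21008 × (1 - 5.671/100) = 21008 × 0.94329 ≈ 19817 billion.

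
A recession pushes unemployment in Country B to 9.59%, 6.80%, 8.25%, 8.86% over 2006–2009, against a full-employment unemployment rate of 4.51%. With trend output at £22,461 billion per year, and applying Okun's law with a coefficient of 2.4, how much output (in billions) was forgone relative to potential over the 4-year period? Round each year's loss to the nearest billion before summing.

Year 2006: gap = -2.4 × (9.59 - 4.51) = -12.192%, loss ≈ 22461 × 12.192/100 ≈ 2738.
Year 2007: gap = -2.4 × (6.8 - 4.51) = -5.496%, loss ≈ 22461 × 5.496/100 ≈ 1234.
Year 2008: gap = -2.4 × (8.25 - 4.51) = -8.976%, loss ≈ 22461 × 8.976/100 ≈ 2016.
Year 2009: gap = -2.4 × (8.86 - 4.51) = -10.44%, loss ≈ 22461 × 10.44/100 ≈ 2345.
Total lost output = 2738 + 1234 + 2016 + 2345 = 8333 billion.

£8,333 billion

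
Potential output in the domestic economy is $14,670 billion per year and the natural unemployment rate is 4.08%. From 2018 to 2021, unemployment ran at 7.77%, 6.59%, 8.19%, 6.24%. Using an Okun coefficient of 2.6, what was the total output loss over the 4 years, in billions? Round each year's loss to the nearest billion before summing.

$4,756 billion

Year 2018: gap = -2.6 × (7.77 - 4.08) = -9.594%, loss ≈ 14670 × 9.594/100 ≈ 1407.
Year 2019: gap = -2.6 × (6.59 - 4.08) = -6.526%, loss ≈ 14670 × 6.526/100 ≈ 957.
Year 2020: gap = -2.6 × (8.19 - 4.08) = -10.686%, loss ≈ 14670 × 10.686/100 ≈ 1568.
Year 2021: gap = -2.6 × (6.24 - 4.08) = -5.616%, loss ≈ 14670 × 5.616/100 ≈ 824.
Total lost output = 1407 + 957 + 1568 + 824 = 4756 billion.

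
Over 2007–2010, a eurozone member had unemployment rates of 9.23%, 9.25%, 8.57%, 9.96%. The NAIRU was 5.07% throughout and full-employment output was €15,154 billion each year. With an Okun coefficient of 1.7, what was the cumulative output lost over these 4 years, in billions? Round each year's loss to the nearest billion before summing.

Year 2007: gap = -1.7 × (9.23 - 5.07) = -7.072%, loss ≈ 15154 × 7.072/100 ≈ 1072.
Year 2008: gap = -1.7 × (9.25 - 5.07) = -7.106%, loss ≈ 15154 × 7.106/100 ≈ 1077.
Year 2009: gap = -1.7 × (8.57 - 5.07) = -5.95%, loss ≈ 15154 × 5.95/100 ≈ 902.
Year 2010: gap = -1.7 × (9.96 - 5.07) = -8.313%, loss ≈ 15154 × 8.313/100 ≈ 1260.
Total lost output = 1072 + 1077 + 902 + 1260 = 4311 billion.

€4,311 billion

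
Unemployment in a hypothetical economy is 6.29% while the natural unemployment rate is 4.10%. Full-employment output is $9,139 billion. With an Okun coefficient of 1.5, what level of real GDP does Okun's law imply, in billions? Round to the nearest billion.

$8,839 billion

Unemployment gap = 6.29 - 4.1 = 2.19 points, so the output gap is -1.5 × 2.19 = -3.285%.
Actual GDP = 9139 × (1 - 3.285/100) = 9139 × 0.96715 ≈ 8839 billion.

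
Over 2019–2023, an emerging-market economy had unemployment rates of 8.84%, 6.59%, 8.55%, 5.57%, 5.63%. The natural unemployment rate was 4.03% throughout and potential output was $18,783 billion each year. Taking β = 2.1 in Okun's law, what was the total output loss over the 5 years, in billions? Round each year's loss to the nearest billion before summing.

$5,928 billion

Year 2019: gap = -2.1 × (8.84 - 4.03) = -10.101%, loss ≈ 18783 × 10.101/100 ≈ 1897.
Year 2020: gap = -2.1 × (6.59 - 4.03) = -5.376%, loss ≈ 18783 × 5.376/100 ≈ 1010.
Year 2021: gap = -2.1 × (8.55 - 4.03) = -9.492%, loss ≈ 18783 × 9.492/100 ≈ 1783.
Year 2022: gap = -2.1 × (5.57 - 4.03) = -3.234%, loss ≈ 18783 × 3.234/100 ≈ 607.
Year 2023: gap = -2.1 × (5.63 - 4.03) = -3.36%, loss ≈ 18783 × 3.36/100 ≈ 631.
Total lost output = 1897 + 1010 + 1783 + 607 + 631 = 5928 billion.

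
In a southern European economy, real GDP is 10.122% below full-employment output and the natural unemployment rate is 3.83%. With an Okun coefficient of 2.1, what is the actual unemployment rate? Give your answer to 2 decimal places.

From Okun's law, u - u* = -(output gap)/β = -(-10.122)/2.1 = 4.82 points.
So u = 3.83 + 4.82 = 8.65%.

8.65%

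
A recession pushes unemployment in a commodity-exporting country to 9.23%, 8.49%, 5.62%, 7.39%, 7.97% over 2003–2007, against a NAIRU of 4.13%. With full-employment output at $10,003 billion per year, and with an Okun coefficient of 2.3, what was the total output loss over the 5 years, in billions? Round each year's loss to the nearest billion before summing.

Year 2003: gap = -2.3 × (9.23 - 4.13) = -11.73%, loss ≈ 10003 × 11.73/100 ≈ 1173.
Year 2004: gap = -2.3 × (8.49 - 4.13) = -10.028%, loss ≈ 10003 × 10.028/100 ≈ 1003.
Year 2005: gap = -2.3 × (5.62 - 4.13) = -3.427%, loss ≈ 10003 × 3.427/100 ≈ 343.
Year 2006: gap = -2.3 × (7.39 - 4.13) = -7.498%, loss ≈ 10003 × 7.498/100 ≈ 750.
Year 2007: gap = -2.3 × (7.97 - 4.13) = -8.832%, loss ≈ 10003 × 8.832/100 ≈ 883.
Total lost output = 1173 + 1003 + 343 + 750 + 883 = 4152 billion.

$4,152 billion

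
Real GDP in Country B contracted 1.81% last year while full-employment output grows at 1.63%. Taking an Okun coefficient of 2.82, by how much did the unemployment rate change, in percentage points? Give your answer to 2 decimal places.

Growth-rate Okun's law: g_Y = g_Y* - β × Δu, so Δu = (g_Y* - g_Y)/β.
Δu = (1.63 + 1.81)/2.82 = 3.44/2.82 = 1.22 percentage points.

1.22 percentage points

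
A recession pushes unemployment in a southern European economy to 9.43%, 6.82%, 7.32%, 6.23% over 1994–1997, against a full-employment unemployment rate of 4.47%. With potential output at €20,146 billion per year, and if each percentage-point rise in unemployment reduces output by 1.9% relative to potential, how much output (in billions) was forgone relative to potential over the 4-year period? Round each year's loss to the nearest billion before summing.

Year 1994: gap = -1.9 × (9.43 - 4.47) = -9.424%, loss ≈ 20146 × 9.424/100 ≈ 1899.
Year 1995: gap = -1.9 × (6.82 - 4.47) = -4.465%, loss ≈ 20146 × 4.465/100 ≈ 900.
Year 1996: gap = -1.9 × (7.32 - 4.47) = -5.415%, loss ≈ 20146 × 5.415/100 ≈ 1091.
Year 1997: gap = -1.9 × (6.23 - 4.47) = -3.344%, loss ≈ 20146 × 3.344/100 ≈ 674.
Total lost output = 1899 + 900 + 1091 + 674 = 4564 billion.

€4,564 billion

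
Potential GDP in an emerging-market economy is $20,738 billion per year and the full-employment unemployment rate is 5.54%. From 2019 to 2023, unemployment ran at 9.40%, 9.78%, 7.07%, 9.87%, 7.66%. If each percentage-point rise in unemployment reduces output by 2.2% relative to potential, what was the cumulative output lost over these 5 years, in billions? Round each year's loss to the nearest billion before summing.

Year 2019: gap = -2.2 × (9.4 - 5.54) = -8.492%, loss ≈ 20738 × 8.492/100 ≈ 1761.
Year 2020: gap = -2.2 × (9.78 - 5.54) = -9.328%, loss ≈ 20738 × 9.328/100 ≈ 1934.
Year 2021: gap = -2.2 × (7.07 - 5.54) = -3.366%, loss ≈ 20738 × 3.366/100 ≈ 698.
Year 2022: gap = -2.2 × (9.87 - 5.54) = -9.526%, loss ≈ 20738 × 9.526/100 ≈ 1976.
Year 2023: gap = -2.2 × (7.66 - 5.54) = -4.664%, loss ≈ 20738 × 4.664/100 ≈ 967.
Total lost output = 1761 + 1934 + 698 + 1976 + 967 = 7336 billion.

$7,336 billion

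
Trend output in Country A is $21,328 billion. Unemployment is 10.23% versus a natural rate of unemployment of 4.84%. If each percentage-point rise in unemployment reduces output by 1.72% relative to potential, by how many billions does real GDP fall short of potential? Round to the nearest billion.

$1,977 billion

Output gap = -1.72 × (10.23 - 4.84) = -1.72 × 5.39 = -9.2708%.
Actual GDP ≈ 21328 × 0.907292 ≈ 19351 billion, so the shortfall is 21328 - 19351 = 1977 billion.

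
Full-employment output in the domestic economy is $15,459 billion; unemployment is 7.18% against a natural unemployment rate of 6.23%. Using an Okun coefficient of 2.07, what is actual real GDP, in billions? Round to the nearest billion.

Unemployment gap = 7.18 - 6.23 = 0.95 points, so the output gap is -2.07 × 0.95 = -1.9665%.
Actual GDP = 15459 × (1 - 1.9665/100) = 15459 × 0.980335 ≈ 15155 billion.

$15,155 billion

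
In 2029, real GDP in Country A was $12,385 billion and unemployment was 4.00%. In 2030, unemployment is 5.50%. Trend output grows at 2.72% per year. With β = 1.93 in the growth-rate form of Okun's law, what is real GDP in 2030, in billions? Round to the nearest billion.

$12,363 billion

Δu = 5.5 - 4 = 1.5 points.
Okun's law (growth form): g_Y = g_Y* - β × Δu = 2.72 - 1.93 × (1.50) = 2.72 - 2.895 = -0.175%.
Real GDP in the next year = 12385 × (1 - 0.175/100) = 12385 × 0.99825 ≈ 12363 billion.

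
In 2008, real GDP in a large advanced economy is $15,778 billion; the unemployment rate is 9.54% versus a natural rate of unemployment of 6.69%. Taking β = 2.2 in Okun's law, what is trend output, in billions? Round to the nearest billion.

$16,833 billion

Unemployment gap = 9.54 - 6.69 = 2.85 points, so output gap = -2.2 × 2.85 = -6.27%.
Since Y = Y* × (1 + gap/100), Y* = 15778/0.9373 ≈ 16833 billion.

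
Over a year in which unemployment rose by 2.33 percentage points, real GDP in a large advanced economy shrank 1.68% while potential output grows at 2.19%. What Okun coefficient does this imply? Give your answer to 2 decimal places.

Growth form: g_Y = g_Y* - β × Δu, so β = (g_Y* - g_Y)/Δu.
β = (2.19 + 1.68)/2.33 = 3.87/2.33 = 1.66.

β ≈ 1.66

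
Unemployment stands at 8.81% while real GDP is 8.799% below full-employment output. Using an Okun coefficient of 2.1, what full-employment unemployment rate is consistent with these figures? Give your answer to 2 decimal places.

From Okun's law, u - u* = -(output gap)/β = -(-8.799)/2.1 = 4.19 points.
So u* = 8.81 - 4.19 = 4.62%.

4.62%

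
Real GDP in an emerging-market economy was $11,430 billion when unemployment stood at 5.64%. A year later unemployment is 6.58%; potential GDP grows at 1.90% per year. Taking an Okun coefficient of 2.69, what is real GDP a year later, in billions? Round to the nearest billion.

Δu = 6.58 - 5.64 = 0.94 points.
Okun's law (growth form): g_Y = g_Y* - β × Δu = 1.90 - 2.69 × (0.94) = 1.9 - 2.5286 = -0.6286%.
Real GDP in the next year = 11430 × (1 - 0.6286/100) = 11430 × 0.993714 ≈ 11358 billion.

$11,358 billion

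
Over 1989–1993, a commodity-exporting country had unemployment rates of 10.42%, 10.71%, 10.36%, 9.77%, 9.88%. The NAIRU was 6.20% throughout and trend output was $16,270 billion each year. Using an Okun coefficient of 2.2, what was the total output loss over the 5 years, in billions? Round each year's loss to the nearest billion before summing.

$7,209 billion

Year 1989: gap = -2.2 × (10.42 - 6.2) = -9.284%, loss ≈ 16270 × 9.284/100 ≈ 1511.
Year 1990: gap = -2.2 × (10.71 - 6.2) = -9.922%, loss ≈ 16270 × 9.922/100 ≈ 1614.
Year 1991: gap = -2.2 × (10.36 - 6.2) = -9.152%, loss ≈ 16270 × 9.152/100 ≈ 1489.
Year 1992: gap = -2.2 × (9.77 - 6.2) = -7.854%, loss ≈ 16270 × 7.854/100 ≈ 1278.
Year 1993: gap = -2.2 × (9.88 - 6.2) = -8.096%, loss ≈ 16270 × 8.096/100 ≈ 1317.
Total lost output = 1511 + 1614 + 1489 + 1278 + 1317 = 7209 billion.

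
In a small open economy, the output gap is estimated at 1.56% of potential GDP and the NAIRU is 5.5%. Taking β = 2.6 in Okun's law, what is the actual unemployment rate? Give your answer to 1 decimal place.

From Okun's law, u - u* = -(output gap)/β = -(1.56)/2.6 = -0.6 points.
So u = 5.5 - 0.6 = 4.9%.

4.9%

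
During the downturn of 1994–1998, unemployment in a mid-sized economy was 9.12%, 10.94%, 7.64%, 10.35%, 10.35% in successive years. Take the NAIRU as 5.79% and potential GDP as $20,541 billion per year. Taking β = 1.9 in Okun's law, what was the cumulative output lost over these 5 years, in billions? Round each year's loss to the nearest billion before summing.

Year 1994: gap = -1.9 × (9.12 - 5.79) = -6.327%, loss ≈ 20541 × 6.327/100 ≈ 1300.
Year 1995: gap = -1.9 × (10.94 - 5.79) = -9.785%, loss ≈ 20541 × 9.785/100 ≈ 2010.
Year 1996: gap = -1.9 × (7.64 - 5.79) = -3.515%, loss ≈ 20541 × 3.515/100 ≈ 722.
Year 1997: gap = -1.9 × (10.35 - 5.79) = -8.664%, loss ≈ 20541 × 8.664/100 ≈ 1780.
Year 1998: gap = -1.9 × (10.35 - 5.79) = -8.664%, loss ≈ 20541 × 8.664/100 ≈ 1780.
Total lost output = 1300 + 2010 + 722 + 1780 + 1780 = 7592 billion.

$7,592 billion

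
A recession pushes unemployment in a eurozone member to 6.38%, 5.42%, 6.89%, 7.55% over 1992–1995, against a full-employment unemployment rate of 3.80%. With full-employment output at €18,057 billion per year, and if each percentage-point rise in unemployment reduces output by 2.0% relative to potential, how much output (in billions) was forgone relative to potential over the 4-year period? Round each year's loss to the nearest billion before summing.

€3,987 billion

Year 1992: gap = -2.0 × (6.38 - 3.8) = -5.16%, loss ≈ 18057 × 5.16/100 ≈ 932.
Year 1993: gap = -2.0 × (5.42 - 3.8) = -3.24%, loss ≈ 18057 × 3.24/100 ≈ 585.
Year 1994: gap = -2.0 × (6.89 - 3.8) = -6.18%, loss ≈ 18057 × 6.18/100 ≈ 1116.
Year 1995: gap = -2.0 × (7.55 - 3.8) = -7.5%, loss ≈ 18057 × 7.5/100 ≈ 1354.
Total lost output = 932 + 585 + 1116 + 1354 = 3987 billion.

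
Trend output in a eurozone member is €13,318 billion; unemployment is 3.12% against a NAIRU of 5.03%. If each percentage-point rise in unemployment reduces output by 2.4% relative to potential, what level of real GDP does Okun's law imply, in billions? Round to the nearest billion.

Unemployment gap = 3.12 - 5.03 = -1.91 points, so the output gap is -2.4 × (-1.91) = 4.584%.
Actual GDP = 13318 × (1 + 4.584/100) = 13318 × 1.04584 ≈ 13928 billion.

€13,928 billion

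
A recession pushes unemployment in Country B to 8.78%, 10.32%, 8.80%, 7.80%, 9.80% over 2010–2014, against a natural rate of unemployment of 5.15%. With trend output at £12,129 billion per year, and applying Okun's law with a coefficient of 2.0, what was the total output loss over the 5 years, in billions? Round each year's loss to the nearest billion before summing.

£4,791 billion

Year 2010: gap = -2.0 × (8.78 - 5.15) = -7.26%, loss ≈ 12129 × 7.26/100 ≈ 881.
Year 2011: gap = -2.0 × (10.32 - 5.15) = -10.34%, loss ≈ 12129 × 10.34/100 ≈ 1254.
Year 2012: gap = -2.0 × (8.8 - 5.15) = -7.3%, loss ≈ 12129 × 7.3/100 ≈ 885.
Year 2013: gap = -2.0 × (7.8 - 5.15) = -5.3%, loss ≈ 12129 × 5.3/100 ≈ 643.
Year 2014: gap = -2.0 × (9.8 - 5.15) = -9.3%, loss ≈ 12129 × 9.3/100 ≈ 1128.
Total lost output = 881 + 1254 + 885 + 643 + 1128 = 4791 billion.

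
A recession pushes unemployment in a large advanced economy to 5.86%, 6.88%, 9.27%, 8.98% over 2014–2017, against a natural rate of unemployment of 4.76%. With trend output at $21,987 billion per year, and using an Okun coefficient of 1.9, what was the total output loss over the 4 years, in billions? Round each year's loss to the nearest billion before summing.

Year 2014: gap = -1.9 × (5.86 - 4.76) = -2.09%, loss ≈ 21987 × 2.09/100 ≈ 460.
Year 2015: gap = -1.9 × (6.88 - 4.76) = -4.028%, loss ≈ 21987 × 4.028/100 ≈ 886.
Year 2016: gap = -1.9 × (9.27 - 4.76) = -8.569%, loss ≈ 21987 × 8.569/100 ≈ 1884.
Year 2017: gap = -1.9 × (8.98 - 4.76) = -8.018%, loss ≈ 21987 × 8.018/100 ≈ 1763.
Total lost output = 460 + 886 + 1884 + 1763 = 4993 billion.

$4,993 billion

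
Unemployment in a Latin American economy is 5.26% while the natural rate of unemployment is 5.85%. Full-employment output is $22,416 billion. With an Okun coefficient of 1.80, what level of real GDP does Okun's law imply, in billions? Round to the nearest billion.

$22,654 billion

Unemployment gap = 5.26 - 5.85 = -0.59 points, so the output gap is -1.8 × (-0.59) = 1.062%.
Actual GDP = 22416 × (1 + 1.062/100) = 22416 × 1.01062 ≈ 22654 billion.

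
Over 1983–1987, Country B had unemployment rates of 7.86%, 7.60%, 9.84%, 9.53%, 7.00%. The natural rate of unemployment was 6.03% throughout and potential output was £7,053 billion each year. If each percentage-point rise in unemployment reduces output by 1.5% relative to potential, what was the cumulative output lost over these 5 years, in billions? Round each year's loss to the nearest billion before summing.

£1,236 billion

Year 1983: gap = -1.5 × (7.86 - 6.03) = -2.745%, loss ≈ 7053 × 2.745/100 ≈ 194.
Year 1984: gap = -1.5 × (7.6 - 6.03) = -2.355%, loss ≈ 7053 × 2.355/100 ≈ 166.
Year 1985: gap = -1.5 × (9.84 - 6.03) = -5.715%, loss ≈ 7053 × 5.715/100 ≈ 403.
Year 1986: gap = -1.5 × (9.53 - 6.03) = -5.25%, loss ≈ 7053 × 5.25/100 ≈ 370.
Year 1987: gap = -1.5 × (7 - 6.03) = -1.455%, loss ≈ 7053 × 1.455/100 ≈ 103.
Total lost output = 194 + 166 + 403 + 370 + 103 = 1236 billion.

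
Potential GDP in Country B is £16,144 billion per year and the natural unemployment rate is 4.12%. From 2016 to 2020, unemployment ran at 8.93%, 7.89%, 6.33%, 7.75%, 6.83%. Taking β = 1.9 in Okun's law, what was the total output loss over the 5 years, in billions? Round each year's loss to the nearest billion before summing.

Year 2016: gap = -1.9 × (8.93 - 4.12) = -9.139%, loss ≈ 16144 × 9.139/100 ≈ 1475.
Year 2017: gap = -1.9 × (7.89 - 4.12) = -7.163%, loss ≈ 16144 × 7.163/100 ≈ 1156.
Year 2018: gap = -1.9 × (6.33 - 4.12) = -4.199%, loss ≈ 16144 × 4.199/100 ≈ 678.
Year 2019: gap = -1.9 × (7.75 - 4.12) = -6.897%, loss ≈ 16144 × 6.897/100 ≈ 1113.
Year 2020: gap = -1.9 × (6.83 - 4.12) = -5.149%, loss ≈ 16144 × 5.149/100 ≈ 831.
Total lost output = 1475 + 1156 + 678 + 1113 + 831 = 5253 billion.

£5,253 billion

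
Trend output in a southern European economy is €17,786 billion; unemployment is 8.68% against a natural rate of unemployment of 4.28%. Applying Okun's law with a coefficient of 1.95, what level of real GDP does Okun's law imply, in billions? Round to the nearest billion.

€16,260 billion

Unemployment gap = 8.68 - 4.28 = 4.4 points, so the output gap is -1.95 × 4.4 = -8.58%.
Actual GDP = 17786 × (1 - 8.58/100) = 17786 × 0.9142 ≈ 16260 billion.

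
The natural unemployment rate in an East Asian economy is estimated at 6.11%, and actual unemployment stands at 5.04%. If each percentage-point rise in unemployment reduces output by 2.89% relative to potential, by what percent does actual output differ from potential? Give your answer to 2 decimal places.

The unemployment gap is 5.04 - 6.11 = -1.07 percentage points.
Okun's law gives an output gap of -2.89 × (-1.07) = 3.0923%, i.e. 3.09% above potential.

3.09%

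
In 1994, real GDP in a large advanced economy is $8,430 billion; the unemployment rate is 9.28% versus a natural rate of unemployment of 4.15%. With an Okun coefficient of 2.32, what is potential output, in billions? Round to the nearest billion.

$9,569 billion

Unemployment gap = 9.28 - 4.15 = 5.13 points, so output gap = -2.32 × 5.13 = -11.9016%.
Since Y = Y* × (1 + gap/100), Y* = 8430/0.880984 ≈ 9569 billion.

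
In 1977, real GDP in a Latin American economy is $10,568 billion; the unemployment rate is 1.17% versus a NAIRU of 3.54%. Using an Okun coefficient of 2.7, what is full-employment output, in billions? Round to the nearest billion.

Unemployment gap = 1.17 - 3.54 = -2.37 points, so output gap = -2.7 × (-2.37) = 6.399%.
Since Y = Y* × (1 + gap/100), Y* = 10568/1.06399 ≈ 9932 billion.

$9,932 billion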